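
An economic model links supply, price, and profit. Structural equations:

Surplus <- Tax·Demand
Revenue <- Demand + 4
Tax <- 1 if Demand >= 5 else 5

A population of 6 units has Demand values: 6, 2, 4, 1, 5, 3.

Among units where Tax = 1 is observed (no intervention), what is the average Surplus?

5.5

Conditioning on Tax=1 selects the 2 unit(s) with Demand ∈ {6, 5}. Their Surplus values: 6, 5. Mean = 5.5.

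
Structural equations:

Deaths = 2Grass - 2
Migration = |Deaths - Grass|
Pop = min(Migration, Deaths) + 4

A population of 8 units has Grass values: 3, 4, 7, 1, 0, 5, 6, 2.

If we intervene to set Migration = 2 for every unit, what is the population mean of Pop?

5.25

Under do(Migration=2), Migration's equation is replaced by Migration=2 for every unit. Per-unit Pop: 6, 6, 6, 4, 2, 6, 6, 6. Mean = 5.25.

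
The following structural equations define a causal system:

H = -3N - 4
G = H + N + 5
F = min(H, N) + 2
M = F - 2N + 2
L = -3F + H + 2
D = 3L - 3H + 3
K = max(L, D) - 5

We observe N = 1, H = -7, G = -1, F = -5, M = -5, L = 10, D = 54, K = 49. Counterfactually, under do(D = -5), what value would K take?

5

do(D=-5) replaces the equation D = 3L - 3H + 3 with the constant D = -5.
H = -3N - 4  [with N=1]  = -7
F = min(H, N) + 2  [with H=-7, N=1]  = -5
L = -3F + H + 2  [with F=-5, H=-7]  = 10
K = max(L, D) - 5  [with L=10, D=-5]  = 5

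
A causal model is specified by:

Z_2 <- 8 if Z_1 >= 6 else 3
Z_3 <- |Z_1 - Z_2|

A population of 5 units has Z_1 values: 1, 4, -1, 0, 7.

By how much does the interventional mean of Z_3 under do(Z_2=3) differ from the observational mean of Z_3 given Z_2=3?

Every unit gets Z_2=3 under the intervention. Z_3 values become 2, 1, 4, 3, 4; E[Z_3|do(Z_2=3)] = 2.8.
E[Z_3|Z_2=3] averages over only the 4 units with Z_2=3 (Z_1 = 1, 4, -1, 0): Z_3 = 2, 1, 4, 3, mean 2.5.
Difference = 2.8 − 2.5 = 0.3.

0.3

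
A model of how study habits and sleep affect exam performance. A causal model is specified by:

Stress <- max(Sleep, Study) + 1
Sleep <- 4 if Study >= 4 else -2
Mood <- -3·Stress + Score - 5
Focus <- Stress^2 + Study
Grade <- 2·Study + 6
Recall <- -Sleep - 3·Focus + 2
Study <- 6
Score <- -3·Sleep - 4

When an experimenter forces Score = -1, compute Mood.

The intervention breaks the incoming arrows to Score: Score <- -3·Sleep - 4 no longer applies, and Score = -1.
Sleep = 4 if Study >= 4 else -2  [with Study=6]  = 4
Stress = max(Sleep, Study) + 1  [with Sleep=4, Study=6]  = 7
Mood = -3·Stress + Score - 5  [with Stress=7, Score=-1]  = -27

-27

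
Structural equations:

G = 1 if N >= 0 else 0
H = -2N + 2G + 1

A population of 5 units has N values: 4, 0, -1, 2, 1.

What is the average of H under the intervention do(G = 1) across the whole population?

Under do(G=1), G's equation is replaced by G=1 for every unit. Per-unit H: -5, 3, 5, -1, 1. Mean = 0.6.

0.6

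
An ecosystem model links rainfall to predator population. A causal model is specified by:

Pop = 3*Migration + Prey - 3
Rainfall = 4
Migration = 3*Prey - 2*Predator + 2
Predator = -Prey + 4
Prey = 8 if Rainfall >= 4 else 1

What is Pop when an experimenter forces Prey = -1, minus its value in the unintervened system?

-144

do(Prey=-1) replaces the equation Prey = 8 if Rainfall >= 4 else 1 with the constant Prey = -1.
Predator = -Prey + 4  [with Prey=-1]  = 5
Migration = 3*Prey - 2*Predator + 2  [with Prey=-1, Predator=5]  = -11
Pop = 3*Migration + Prey - 3  [with Migration=-11, Prey=-1]  = -37
Without intervention: Prey = 8 if Rainfall >= 4 else 1  [with Rainfall=4]  = 8; Predator = -Prey + 4  [with Prey=8]  = -4; Migration = 3*Prey - 2*Predator + 2  [with Prey=8, Predator=-4]  = 34; Pop = 3*Migration + Prey - 3  [with Migration=34, Prey=8]  = 107.
Change = -37 − 107 = -144.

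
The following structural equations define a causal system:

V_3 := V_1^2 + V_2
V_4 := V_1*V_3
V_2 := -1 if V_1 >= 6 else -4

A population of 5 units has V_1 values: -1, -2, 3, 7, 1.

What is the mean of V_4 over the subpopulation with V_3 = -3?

0

Observing V_3=-3 restricts to units where V_3's equation naturally yields -3: V_1 ∈ {-1, 1}. In that subpopulation V_4 = 3, -3, mean 0.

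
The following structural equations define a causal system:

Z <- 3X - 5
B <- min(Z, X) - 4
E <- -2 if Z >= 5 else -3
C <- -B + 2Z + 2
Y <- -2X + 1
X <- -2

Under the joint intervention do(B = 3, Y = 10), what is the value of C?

Setting B = 3, Y = 10 by intervention discards those variables' equations.
Z = 3X - 5  [with X=-2]  = -11
C = -B + 2Z + 2  [with B=3, Z=-11]  = -23

-23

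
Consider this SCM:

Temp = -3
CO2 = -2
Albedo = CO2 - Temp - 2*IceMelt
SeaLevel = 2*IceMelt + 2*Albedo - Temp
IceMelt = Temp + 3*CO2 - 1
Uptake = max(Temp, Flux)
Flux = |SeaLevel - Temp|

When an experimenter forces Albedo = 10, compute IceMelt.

-10

Under do(Albedo=10), the mechanism Albedo = CO2 - Temp - 2*IceMelt is discarded; Albedo is fixed at 10.
Since IceMelt is not a descendant of the intervened variable, it is unaffected.
IceMelt = Temp + 3*CO2 - 1  [with Temp=-3, CO2=-2]  = -10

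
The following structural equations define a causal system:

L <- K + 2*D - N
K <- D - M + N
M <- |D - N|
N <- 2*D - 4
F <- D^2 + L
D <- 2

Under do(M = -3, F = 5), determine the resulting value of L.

The joint intervention fixes M = -3, F = 5, removing each variable's own equation.
N = 2*D - 4  [with D=2]  = 0
K = D - M + N  [with D=2, M=-3, N=0]  = 5
L = K + 2*D - N  [with K=5, D=2, N=0]  = 9

9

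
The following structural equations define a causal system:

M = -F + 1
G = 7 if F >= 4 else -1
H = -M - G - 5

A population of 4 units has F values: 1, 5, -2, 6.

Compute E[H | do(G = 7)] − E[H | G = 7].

-3

Under do(G=7), G's equation is replaced by G=7 for every unit. Per-unit H: -12, -8, -15, -7. Mean = -10.5.
Conditioning on G=7 selects the 2 unit(s) with F ∈ {5, 6}. Their H values: -8, -7. Mean = -7.5.
Difference = -10.5 − (-7.5) = -3.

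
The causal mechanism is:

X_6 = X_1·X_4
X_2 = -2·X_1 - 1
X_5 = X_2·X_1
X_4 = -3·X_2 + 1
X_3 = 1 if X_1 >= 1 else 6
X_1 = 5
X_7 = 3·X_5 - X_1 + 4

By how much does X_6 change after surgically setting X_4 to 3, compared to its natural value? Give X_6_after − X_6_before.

Under do(X_4=3), the mechanism X_4 = -3·X_2 + 1 is discarded; X_4 is fixed at 3.
X_6 = X_1·X_4  [with X_1=5, X_4=3]  = 15
Without intervention: X_2 = -2·X_1 - 1  [with X_1=5]  = -11; X_4 = -3·X_2 + 1  [with X_2=-11]  = 34; X_6 = X_1·X_4  [with X_1=5, X_4=34]  = 170.
Change = 15 − 170 = -155.

-155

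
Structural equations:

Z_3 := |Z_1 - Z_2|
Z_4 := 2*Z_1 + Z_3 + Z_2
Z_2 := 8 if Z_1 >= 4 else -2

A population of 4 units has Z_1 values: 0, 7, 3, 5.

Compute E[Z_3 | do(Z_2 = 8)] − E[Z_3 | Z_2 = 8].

2.25

Every unit gets Z_2=8 under the intervention. Z_3 values become 8, 1, 5, 3; E[Z_3|do(Z_2=8)] = 4.25.
E[Z_3|Z_2=8] averages over only the 2 units with Z_2=8 (Z_1 = 7, 5): Z_3 = 1, 3, mean 2.
Difference = 4.25 − 2 = 2.25.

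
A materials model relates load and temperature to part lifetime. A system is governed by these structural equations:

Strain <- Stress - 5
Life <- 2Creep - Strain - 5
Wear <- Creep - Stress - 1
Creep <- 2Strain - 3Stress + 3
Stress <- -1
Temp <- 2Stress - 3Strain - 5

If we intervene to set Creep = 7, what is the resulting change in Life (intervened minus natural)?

Under do(Creep=7), the mechanism Creep <- 2Strain - 3Stress + 3 is discarded; Creep is fixed at 7.
Strain = Stress - 5  [with Stress=-1]  = -6
Life = 2Creep - Strain - 5  [with Creep=7, Strain=-6]  = 15
Without intervention: Strain = Stress - 5  [with Stress=-1]  = -6; Creep = 2Strain - 3Stress + 3  [with Strain=-6, Stress=-1]  = -6; Life = 2Creep - Strain - 5  [with Creep=-6, Strain=-6]  = -11.
Change = 15 − (-11) = 26.

26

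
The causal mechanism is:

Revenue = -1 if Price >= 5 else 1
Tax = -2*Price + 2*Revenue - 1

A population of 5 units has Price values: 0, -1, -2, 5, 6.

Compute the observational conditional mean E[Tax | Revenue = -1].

Conditioning on Revenue=-1 selects the 2 unit(s) with Price ∈ {5, 6}. Their Tax values: -13, -15. Mean = -14.

-14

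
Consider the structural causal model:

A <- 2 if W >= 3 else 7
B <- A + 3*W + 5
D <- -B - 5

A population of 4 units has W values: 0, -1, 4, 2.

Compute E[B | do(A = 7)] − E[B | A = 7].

2.75

Under do(A=7), A's equation is replaced by A=7 for every unit. Per-unit B: 12, 9, 24, 18. Mean = 15.75.
E[B|A=7] averages over only the 3 units with A=7 (W = 0, -1, 2): B = 12, 9, 18, mean 13.
Difference = 15.75 − 13 = 2.75.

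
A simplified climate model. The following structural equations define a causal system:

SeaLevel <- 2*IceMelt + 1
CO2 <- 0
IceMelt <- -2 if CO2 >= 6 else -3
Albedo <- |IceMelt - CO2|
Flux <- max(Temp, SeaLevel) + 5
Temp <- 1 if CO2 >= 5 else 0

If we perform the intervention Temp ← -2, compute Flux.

Under do(Temp=-2), the mechanism Temp <- 1 if CO2 >= 5 else 0 is discarded; Temp is fixed at -2.
IceMelt = -2 if CO2 >= 6 else -3  [with CO2=0]  = -3
SeaLevel = 2*IceMelt + 1  [with IceMelt=-3]  = -5
Flux = max(Temp, SeaLevel) + 5  [with Temp=-2, SeaLevel=-5]  = 3

3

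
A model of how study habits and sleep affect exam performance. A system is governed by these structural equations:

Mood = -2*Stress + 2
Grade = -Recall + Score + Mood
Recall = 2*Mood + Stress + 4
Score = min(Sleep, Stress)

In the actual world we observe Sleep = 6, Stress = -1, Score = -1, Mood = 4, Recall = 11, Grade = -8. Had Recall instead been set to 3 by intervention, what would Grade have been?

The intervention breaks the incoming arrows to Recall: Recall = 2*Mood + Stress + 4 no longer applies, and Recall = 3.
Score = min(Sleep, Stress)  [with Sleep=6, Stress=-1]  = -1
Mood = -2*Stress + 2  [with Stress=-1]  = 4
Grade = -Recall + Score + Mood  [with Recall=3, Score=-1, Mood=4]  = 0

0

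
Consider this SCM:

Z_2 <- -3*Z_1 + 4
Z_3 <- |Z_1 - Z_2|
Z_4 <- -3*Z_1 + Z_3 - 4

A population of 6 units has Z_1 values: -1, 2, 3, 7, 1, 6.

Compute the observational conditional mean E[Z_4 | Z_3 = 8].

E[Z_4|Z_3=8] averages over only the 2 units with Z_3=8 (Z_1 = -1, 3): Z_4 = 7, -5, mean 1.

1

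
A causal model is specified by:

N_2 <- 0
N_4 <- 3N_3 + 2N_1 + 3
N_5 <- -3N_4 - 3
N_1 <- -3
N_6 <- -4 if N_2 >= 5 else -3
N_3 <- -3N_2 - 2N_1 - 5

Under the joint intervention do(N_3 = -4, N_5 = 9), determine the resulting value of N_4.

The joint intervention fixes N_3 = -4, N_5 = 9, removing each variable's own equation.
N_4 = 3N_3 + 2N_1 + 3  [with N_3=-4, N_1=-3]  = -15

-15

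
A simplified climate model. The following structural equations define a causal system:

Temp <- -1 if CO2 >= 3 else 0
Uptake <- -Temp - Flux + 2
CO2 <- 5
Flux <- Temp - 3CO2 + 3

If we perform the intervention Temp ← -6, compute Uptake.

Under do(Temp=-6), the mechanism Temp <- -1 if CO2 >= 3 else 0 is discarded; Temp is fixed at -6.
Flux = Temp - 3CO2 + 3  [with Temp=-6, CO2=5]  = -18
Uptake = -Temp - Flux + 2  [with Temp=-6, Flux=-18]  = 26

26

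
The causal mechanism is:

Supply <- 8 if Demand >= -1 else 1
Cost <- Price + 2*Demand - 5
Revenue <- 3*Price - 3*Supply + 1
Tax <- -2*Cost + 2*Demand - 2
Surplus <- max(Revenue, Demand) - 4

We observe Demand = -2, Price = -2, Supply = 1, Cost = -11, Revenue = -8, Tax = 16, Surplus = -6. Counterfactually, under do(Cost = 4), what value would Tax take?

-14

Under do(Cost=4), the mechanism Cost <- Price + 2*Demand - 5 is discarded; Cost is fixed at 4.
Tax = -2*Cost + 2*Demand - 2  [with Cost=4, Demand=-2]  = -14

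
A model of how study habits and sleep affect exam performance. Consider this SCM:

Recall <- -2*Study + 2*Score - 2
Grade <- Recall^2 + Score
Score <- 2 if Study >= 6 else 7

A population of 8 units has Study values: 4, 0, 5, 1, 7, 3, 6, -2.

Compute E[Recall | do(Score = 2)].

-4

Every unit gets Score=2 under the intervention. Recall values become -6, 2, -8, 0, -12, -4, -10, 6; E[Recall|do(Score=2)] = -4.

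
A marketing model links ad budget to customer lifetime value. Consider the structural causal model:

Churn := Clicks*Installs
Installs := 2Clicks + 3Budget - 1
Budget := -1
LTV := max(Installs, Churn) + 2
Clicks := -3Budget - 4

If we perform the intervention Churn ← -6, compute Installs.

-6

Under do(Churn=-6), the mechanism Churn := Clicks*Installs is discarded; Churn is fixed at -6.
Since Installs is not a descendant of the intervened variable, it is unaffected.
Clicks = -3Budget - 4  [with Budget=-1]  = -1
Installs = 2Clicks + 3Budget - 1  [with Clicks=-1, Budget=-1]  = -6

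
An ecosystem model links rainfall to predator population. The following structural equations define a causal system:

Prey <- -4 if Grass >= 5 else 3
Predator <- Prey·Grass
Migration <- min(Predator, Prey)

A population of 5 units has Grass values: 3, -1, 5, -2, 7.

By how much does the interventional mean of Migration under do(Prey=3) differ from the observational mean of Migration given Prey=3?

do(Prey=3) breaks Prey's dependence on Grass. With Prey=3 fixed, Migration across the units is 3, -3, 3, -6, 3, mean 0.
E[Migration|Prey=3] averages over only the 3 units with Prey=3 (Grass = 3, -1, -2): Migration = 3, -3, -6, mean -2.
Difference = 0 − (-2) = 2.

2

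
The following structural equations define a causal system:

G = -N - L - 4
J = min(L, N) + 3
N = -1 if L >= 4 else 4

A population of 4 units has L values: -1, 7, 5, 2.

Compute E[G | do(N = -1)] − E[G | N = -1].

Every unit gets N=-1 under the intervention. G values become -2, -10, -8, -5; E[G|do(N=-1)] = -6.25.
Observing N=-1 restricts to units where N's equation naturally yields -1: L ∈ {7, 5}. In that subpopulation G = -10, -8, mean -9.
Difference = -6.25 − (-9) = 2.75.

2.75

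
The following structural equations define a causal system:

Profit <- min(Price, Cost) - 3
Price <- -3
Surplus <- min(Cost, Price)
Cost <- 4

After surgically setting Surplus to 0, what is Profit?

-6

Under do(Surplus=0), the mechanism Surplus <- min(Cost, Price) is discarded; Surplus is fixed at 0.
Since Profit is not a descendant of the intervened variable, it is unaffected.
Profit = min(Price, Cost) - 3  [with Price=-3, Cost=4]  = -6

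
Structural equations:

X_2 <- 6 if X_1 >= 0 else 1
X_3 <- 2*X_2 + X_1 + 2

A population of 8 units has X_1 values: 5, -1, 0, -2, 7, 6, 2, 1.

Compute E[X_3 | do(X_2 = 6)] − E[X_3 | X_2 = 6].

The intervention sets X_2=6 in all 8 units regardless of X_1. Recomputing X_3 per unit gives 19, 13, 14, 12, 21, 20, 16, 15; average 16.25.
Observing X_2=6 restricts to units where X_2's equation naturally yields 6: X_1 ∈ {5, 0, 7, 6, 2, 1}. In that subpopulation X_3 = 19, 14, 21, 20, 16, 15, mean 17.5.
Difference = 16.25 − 17.5 = -1.25.

-1.25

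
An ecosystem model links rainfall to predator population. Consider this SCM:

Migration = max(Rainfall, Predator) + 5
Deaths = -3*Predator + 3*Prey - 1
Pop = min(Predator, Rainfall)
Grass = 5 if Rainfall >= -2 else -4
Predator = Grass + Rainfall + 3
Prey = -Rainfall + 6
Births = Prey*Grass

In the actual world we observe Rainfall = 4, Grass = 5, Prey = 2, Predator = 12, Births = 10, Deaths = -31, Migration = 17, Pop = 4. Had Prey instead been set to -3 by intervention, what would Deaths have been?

-46

The intervention breaks the incoming arrows to Prey: Prey = -Rainfall + 6 no longer applies, and Prey = -3.
Grass = 5 if Rainfall >= -2 else -4  [with Rainfall=4]  = 5
Predator = Grass + Rainfall + 3  [with Grass=5, Rainfall=4]  = 12
Deaths = -3*Predator + 3*Prey - 1  [with Predator=12, Prey=-3]  = -46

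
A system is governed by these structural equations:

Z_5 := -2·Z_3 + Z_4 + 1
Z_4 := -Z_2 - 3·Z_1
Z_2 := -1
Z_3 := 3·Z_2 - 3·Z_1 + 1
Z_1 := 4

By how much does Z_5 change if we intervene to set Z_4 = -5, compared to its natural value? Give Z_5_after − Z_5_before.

Intervening sets Z_4 = -5 and removes its equation (Z_4 := -Z_2 - 3·Z_1).
Z_3 = 3·Z_2 - 3·Z_1 + 1  [with Z_2=-1, Z_1=4]  = -14
Z_5 = -2·Z_3 + Z_4 + 1  [with Z_3=-14, Z_4=-5]  = 24
Without intervention: Z_3 = 3·Z_2 - 3·Z_1 + 1  [with Z_2=-1, Z_1=4]  = -14; Z_4 = -Z_2 - 3·Z_1  [with Z_2=-1, Z_1=4]  = -11; Z_5 = -2·Z_3 + Z_4 + 1  [with Z_3=-14, Z_4=-11]  = 18.
Change = 24 − 18 = 6.

6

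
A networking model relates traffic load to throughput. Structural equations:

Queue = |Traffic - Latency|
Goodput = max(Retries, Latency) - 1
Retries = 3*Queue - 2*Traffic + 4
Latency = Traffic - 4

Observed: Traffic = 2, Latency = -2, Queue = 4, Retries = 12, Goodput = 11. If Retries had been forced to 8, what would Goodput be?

Intervening sets Retries = 8 and removes its equation (Retries = 3*Queue - 2*Traffic + 4).
Latency = Traffic - 4  [with Traffic=2]  = -2
Goodput = max(Retries, Latency) - 1  [with Retries=8, Latency=-2]  = 7

7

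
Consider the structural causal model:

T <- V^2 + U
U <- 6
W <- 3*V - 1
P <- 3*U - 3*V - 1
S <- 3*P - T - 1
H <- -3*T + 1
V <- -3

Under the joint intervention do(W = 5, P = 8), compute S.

The joint intervention fixes W = 5, P = 8, removing each variable's own equation.
T = V^2 + U  [with V=-3, U=6]  = 15
S = 3*P - T - 1  [with P=8, T=15]  = 8

8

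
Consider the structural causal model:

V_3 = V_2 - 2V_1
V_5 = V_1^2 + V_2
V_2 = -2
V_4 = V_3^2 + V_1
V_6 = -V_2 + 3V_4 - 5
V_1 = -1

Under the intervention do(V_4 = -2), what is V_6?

Under do(V_4=-2), the mechanism V_4 = V_3^2 + V_1 is discarded; V_4 is fixed at -2.
V_6 = -V_2 + 3V_4 - 5  [with V_2=-2, V_4=-2]  = -9

-9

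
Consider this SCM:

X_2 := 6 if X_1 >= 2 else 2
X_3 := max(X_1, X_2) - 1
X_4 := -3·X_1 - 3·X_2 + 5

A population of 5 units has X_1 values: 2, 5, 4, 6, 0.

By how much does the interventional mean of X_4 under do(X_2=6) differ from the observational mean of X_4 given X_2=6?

Every unit gets X_2=6 under the intervention. X_4 values become -19, -28, -25, -31, -13; E[X_4|do(X_2=6)] = -23.2.
Observing X_2=6 restricts to units where X_2's equation naturally yields 6: X_1 ∈ {2, 5, 4, 6}. In that subpopulation X_4 = -19, -28, -25, -31, mean -25.75.
Difference = -23.2 − (-25.75) = 2.55.

2.55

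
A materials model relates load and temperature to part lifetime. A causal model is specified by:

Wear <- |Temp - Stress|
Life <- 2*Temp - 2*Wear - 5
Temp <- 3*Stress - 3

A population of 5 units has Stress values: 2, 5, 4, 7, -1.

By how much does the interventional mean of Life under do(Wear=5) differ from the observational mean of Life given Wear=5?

The intervention sets Wear=5 in all 5 units regardless of Stress. Recomputing Life per unit gives -9, 9, 3, 21, -27; average -0.6.
E[Life|Wear=5] averages over only the 2 units with Wear=5 (Stress = 4, -1): Life = 3, -27, mean -12.
Difference = -0.6 − (-12) = 11.4.

11.4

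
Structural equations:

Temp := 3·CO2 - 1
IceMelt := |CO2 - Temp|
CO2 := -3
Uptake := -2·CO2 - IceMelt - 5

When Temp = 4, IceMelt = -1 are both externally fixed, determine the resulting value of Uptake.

2

Setting Temp = 4, IceMelt = -1 by intervention discards those variables' equations.
Uptake = -2·CO2 - IceMelt - 5  [with CO2=-3, IceMelt=-1]  = 2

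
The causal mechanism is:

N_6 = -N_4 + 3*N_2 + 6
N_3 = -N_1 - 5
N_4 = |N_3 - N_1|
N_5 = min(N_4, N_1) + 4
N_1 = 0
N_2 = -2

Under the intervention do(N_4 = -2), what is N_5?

2

Intervening sets N_4 = -2 and removes its equation (N_4 = |N_3 - N_1|).
N_5 = min(N_4, N_1) + 4  [with N_4=-2, N_1=0]  = 2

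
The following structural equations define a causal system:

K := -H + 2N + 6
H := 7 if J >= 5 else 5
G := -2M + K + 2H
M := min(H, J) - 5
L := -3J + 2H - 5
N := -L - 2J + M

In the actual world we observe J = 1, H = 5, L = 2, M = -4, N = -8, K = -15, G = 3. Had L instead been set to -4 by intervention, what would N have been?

-2

do(L=-4) replaces the equation L := -3J + 2H - 5 with the constant L = -4.
H = 7 if J >= 5 else 5  [with J=1]  = 5
M = min(H, J) - 5  [with H=5, J=1]  = -4
N = -L - 2J + M  [with L=-4, J=1, M=-4]  = -2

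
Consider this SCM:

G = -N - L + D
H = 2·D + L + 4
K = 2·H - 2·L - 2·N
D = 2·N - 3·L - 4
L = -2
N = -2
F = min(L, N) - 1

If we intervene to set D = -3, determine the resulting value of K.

0

The intervention breaks the incoming arrows to D: D = 2·N - 3·L - 4 no longer applies, and D = -3.
H = 2·D + L + 4  [with D=-3, L=-2]  = -4
K = 2·H - 2·L - 2·N  [with H=-4, L=-2, N=-2]  = 0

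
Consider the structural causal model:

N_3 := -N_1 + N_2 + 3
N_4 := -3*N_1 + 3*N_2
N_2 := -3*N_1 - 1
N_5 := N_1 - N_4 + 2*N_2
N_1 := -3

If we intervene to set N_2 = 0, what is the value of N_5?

-12

do(N_2=0) replaces the equation N_2 := -3*N_1 - 1 with the constant N_2 = 0.
N_4 = -3*N_1 + 3*N_2  [with N_1=-3, N_2=0]  = 9
N_5 = N_1 - N_4 + 2*N_2  [with N_1=-3, N_4=9, N_2=0]  = -12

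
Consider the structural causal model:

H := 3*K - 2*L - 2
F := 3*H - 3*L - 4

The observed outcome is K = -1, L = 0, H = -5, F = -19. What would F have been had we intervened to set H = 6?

The intervention breaks the incoming arrows to H: H := 3*K - 2*L - 2 no longer applies, and H = 6.
F = 3*H - 3*L - 4  [with H=6, L=0]  = 14

14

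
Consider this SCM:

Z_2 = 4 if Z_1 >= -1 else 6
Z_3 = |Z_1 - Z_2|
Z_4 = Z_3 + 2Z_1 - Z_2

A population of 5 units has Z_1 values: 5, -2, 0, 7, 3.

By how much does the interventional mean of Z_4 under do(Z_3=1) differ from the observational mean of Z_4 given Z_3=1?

-3.2

Every unit gets Z_3=1 under the intervention. Z_4 values become 7, -9, -3, 11, 3; E[Z_4|do(Z_3=1)] = 1.8.
Conditioning on Z_3=1 selects the 2 unit(s) with Z_1 ∈ {5, 3}. Their Z_4 values: 7, 3. Mean = 5.
Difference = 1.8 − 5 = -3.2.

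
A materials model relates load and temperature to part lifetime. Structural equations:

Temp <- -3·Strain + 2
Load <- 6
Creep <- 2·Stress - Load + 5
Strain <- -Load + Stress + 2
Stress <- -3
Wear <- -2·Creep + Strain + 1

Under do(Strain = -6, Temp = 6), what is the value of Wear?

Setting Strain = -6, Temp = 6 by intervention discards those variables' equations.
Creep = 2·Stress - Load + 5  [with Stress=-3, Load=6]  = -7
Wear = -2·Creep + Strain + 1  [with Creep=-7, Strain=-6]  = 9

9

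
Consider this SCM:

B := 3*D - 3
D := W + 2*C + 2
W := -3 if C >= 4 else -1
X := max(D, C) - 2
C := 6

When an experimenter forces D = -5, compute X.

The intervention breaks the incoming arrows to D: D := W + 2*C + 2 no longer applies, and D = -5.
X = max(D, C) - 2  [with D=-5, C=6]  = 4

4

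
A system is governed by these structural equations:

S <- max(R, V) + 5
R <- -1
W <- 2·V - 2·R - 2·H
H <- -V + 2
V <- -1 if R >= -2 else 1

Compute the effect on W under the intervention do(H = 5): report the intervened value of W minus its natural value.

-4

do(H=5) replaces the equation H <- -V + 2 with the constant H = 5.
V = -1 if R >= -2 else 1  [with R=-1]  = -1
W = 2·V - 2·R - 2·H  [with V=-1, R=-1, H=5]  = -10
Without intervention: V = -1 if R >= -2 else 1  [with R=-1]  = -1; H = -V + 2  [with V=-1]  = 3; W = 2·V - 2·R - 2·H  [with V=-1, R=-1, H=3]  = -6.
Change = -10 − (-6) = -4.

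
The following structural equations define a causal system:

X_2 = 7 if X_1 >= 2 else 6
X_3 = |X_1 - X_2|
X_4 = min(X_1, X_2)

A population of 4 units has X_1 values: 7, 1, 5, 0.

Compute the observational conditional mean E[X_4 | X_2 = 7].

6

E[X_4|X_2=7] averages over only the 2 units with X_2=7 (X_1 = 7, 5): X_4 = 7, 5, mean 6.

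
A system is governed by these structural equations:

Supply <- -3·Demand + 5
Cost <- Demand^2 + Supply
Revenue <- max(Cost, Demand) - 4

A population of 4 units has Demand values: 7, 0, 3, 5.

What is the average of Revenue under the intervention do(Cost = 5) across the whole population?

The intervention sets Cost=5 in all 4 units regardless of Demand. Recomputing Revenue per unit gives 3, 1, 1, 1; average 1.5.

1.5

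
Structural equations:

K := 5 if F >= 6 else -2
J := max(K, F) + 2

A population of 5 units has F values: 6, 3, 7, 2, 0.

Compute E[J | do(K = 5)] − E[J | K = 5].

-0.9

The intervention sets K=5 in all 5 units regardless of F. Recomputing J per unit gives 8, 7, 9, 7, 7; average 7.6.
Conditioning on K=5 selects the 2 unit(s) with F ∈ {6, 7}. Their J values: 8, 9. Mean = 8.5.
Difference = 7.6 − 8.5 = -0.9.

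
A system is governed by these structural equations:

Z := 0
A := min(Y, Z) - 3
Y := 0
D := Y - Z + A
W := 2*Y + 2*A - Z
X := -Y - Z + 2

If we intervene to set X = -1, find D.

-3

do(X=-1) replaces the equation X := -Y - Z + 2 with the constant X = -1.
No directed path runs from X to D, so D keeps its natural value.
A = min(Y, Z) - 3  [with Y=0, Z=0]  = -3
D = Y - Z + A  [with Y=0, Z=0, A=-3]  = -3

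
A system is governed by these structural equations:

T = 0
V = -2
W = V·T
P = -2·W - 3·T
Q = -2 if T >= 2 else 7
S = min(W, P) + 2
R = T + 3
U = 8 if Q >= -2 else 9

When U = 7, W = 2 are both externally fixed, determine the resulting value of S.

-2

The joint intervention fixes U = 7, W = 2, removing each variable's own equation.
P = -2·W - 3·T  [with W=2, T=0]  = -4
S = min(W, P) + 2  [with W=2, P=-4]  = -2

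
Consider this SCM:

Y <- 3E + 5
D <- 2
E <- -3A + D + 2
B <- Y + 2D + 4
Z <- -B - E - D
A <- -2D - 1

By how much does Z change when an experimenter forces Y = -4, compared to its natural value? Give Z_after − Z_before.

66

Under do(Y=-4), the mechanism Y <- 3E + 5 is discarded; Y is fixed at -4.
A = -2D - 1  [with D=2]  = -5
E = -3A + D + 2  [with A=-5, D=2]  = 19
B = Y + 2D + 4  [with Y=-4, D=2]  = 4
Z = -B - E - D  [with B=4, E=19, D=2]  = -25
Without intervention: A = -2D - 1  [with D=2]  = -5; E = -3A + D + 2  [with A=-5, D=2]  = 19; Y = 3E + 5  [with E=19]  = 62; B = Y + 2D + 4  [with Y=62, D=2]  = 70; Z = -B - E - D  [with B=70, E=19, D=2]  = -91.
Change = -25 − (-91) = 66.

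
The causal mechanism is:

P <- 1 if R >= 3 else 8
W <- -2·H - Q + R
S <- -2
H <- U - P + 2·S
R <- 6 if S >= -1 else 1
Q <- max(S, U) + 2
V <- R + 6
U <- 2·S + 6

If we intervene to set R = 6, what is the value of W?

Under do(R=6), the mechanism R <- 6 if S >= -1 else 1 is discarded; R is fixed at 6.
P = 1 if R >= 3 else 8  [with R=6]  = 1
U = 2·S + 6  [with S=-2]  = 2
Q = max(S, U) + 2  [with S=-2, U=2]  = 4
H = U - P + 2·S  [with U=2, P=1, S=-2]  = -3
W = -2·H - Q + R  [with H=-3, Q=4, R=6]  = 8

8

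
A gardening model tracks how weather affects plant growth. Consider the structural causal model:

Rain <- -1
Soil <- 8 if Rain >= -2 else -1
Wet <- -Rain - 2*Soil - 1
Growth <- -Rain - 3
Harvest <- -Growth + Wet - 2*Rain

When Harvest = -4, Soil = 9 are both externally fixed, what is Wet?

Setting Harvest = -4, Soil = 9 by intervention discards those variables' equations.
Wet = -Rain - 2*Soil - 1  [with Rain=-1, Soil=9]  = -18

-18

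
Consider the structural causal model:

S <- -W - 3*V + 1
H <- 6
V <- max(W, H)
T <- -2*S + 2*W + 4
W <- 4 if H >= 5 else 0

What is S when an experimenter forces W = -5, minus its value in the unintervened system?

Under do(W=-5), the mechanism W <- 4 if H >= 5 else 0 is discarded; W is fixed at -5.
V = max(W, H)  [with W=-5, H=6]  = 6
S = -W - 3*V + 1  [with W=-5, V=6]  = -12
Without intervention: W = 4 if H >= 5 else 0  [with H=6]  = 4; V = max(W, H)  [with W=4, H=6]  = 6; S = -W - 3*V + 1  [with W=4, V=6]  = -21.
Change = -12 − (-21) = 9.

9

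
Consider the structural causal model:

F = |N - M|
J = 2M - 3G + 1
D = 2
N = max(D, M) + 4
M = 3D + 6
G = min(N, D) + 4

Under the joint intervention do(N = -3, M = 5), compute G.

1

Setting N = -3, M = 5 by intervention discards those variables' equations.
G = min(N, D) + 4  [with N=-3, D=2]  = 1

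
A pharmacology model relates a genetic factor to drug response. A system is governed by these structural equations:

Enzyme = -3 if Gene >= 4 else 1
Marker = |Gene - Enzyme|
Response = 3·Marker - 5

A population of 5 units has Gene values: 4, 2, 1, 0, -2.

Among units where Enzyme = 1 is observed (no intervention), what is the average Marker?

E[Marker|Enzyme=1] averages over only the 4 units with Enzyme=1 (Gene = 2, 1, 0, -2): Marker = 1, 0, 1, 3, mean 1.25.

1.25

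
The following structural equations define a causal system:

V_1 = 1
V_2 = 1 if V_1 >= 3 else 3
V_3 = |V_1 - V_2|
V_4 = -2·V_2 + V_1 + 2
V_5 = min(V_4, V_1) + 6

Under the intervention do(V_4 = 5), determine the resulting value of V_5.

7

Intervening sets V_4 = 5 and removes its equation (V_4 = -2·V_2 + V_1 + 2).
V_5 = min(V_4, V_1) + 6  [with V_4=5, V_1=1]  = 7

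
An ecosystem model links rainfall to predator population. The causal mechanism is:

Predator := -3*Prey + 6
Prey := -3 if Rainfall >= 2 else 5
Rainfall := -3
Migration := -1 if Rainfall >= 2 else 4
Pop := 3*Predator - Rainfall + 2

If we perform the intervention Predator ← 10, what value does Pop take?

do(Predator=10) replaces the equation Predator := -3*Prey + 6 with the constant Predator = 10.
Pop = 3*Predator - Rainfall + 2  [with Predator=10, Rainfall=-3]  = 35

35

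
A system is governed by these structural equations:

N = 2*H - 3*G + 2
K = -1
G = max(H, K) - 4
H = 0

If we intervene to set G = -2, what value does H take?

0

Under do(G=-2), the mechanism G = max(H, K) - 4 is discarded; G is fixed at -2.
H is not downstream of the intervention, so its value is determined by the original equations.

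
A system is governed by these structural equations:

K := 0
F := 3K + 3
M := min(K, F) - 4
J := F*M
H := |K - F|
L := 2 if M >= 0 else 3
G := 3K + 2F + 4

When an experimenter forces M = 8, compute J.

The intervention breaks the incoming arrows to M: M := min(K, F) - 4 no longer applies, and M = 8.
F = 3K + 3  [with K=0]  = 3
J = F*M  [with F=3, M=8]  = 24

24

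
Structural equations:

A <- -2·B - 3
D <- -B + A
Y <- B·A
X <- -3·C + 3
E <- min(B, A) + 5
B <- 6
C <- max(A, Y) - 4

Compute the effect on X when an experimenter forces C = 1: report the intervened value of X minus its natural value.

Intervening sets C = 1 and removes its equation (C <- max(A, Y) - 4).
X = -3·C + 3  [with C=1]  = 0
Without intervention: A = -2·B - 3  [with B=6]  = -15; Y = B·A  [with B=6, A=-15]  = -90; C = max(A, Y) - 4  [with A=-15, Y=-90]  = -19; X = -3·C + 3  [with C=-19]  = 60.
Change = 0 − 60 = -60.

-60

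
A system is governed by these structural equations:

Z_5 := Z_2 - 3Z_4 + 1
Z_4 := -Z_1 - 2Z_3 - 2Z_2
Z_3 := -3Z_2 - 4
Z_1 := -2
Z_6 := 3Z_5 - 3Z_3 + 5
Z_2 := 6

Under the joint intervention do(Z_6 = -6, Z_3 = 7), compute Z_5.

Under do(Z_6 = -6, Z_3 = 7), each intervened variable's structural equation is replaced by its fixed value.
Z_4 = -Z_1 - 2Z_3 - 2Z_2  [with Z_1=-2, Z_3=7, Z_2=6]  = -24
Z_5 = Z_2 - 3Z_4 + 1  [with Z_2=6, Z_4=-24]  = 79

79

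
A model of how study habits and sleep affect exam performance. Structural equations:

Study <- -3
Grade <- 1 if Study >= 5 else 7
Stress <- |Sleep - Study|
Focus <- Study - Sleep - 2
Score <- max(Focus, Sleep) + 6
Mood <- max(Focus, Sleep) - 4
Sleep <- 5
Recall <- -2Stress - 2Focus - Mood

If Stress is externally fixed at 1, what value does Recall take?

The intervention breaks the incoming arrows to Stress: Stress <- |Sleep - Study| no longer applies, and Stress = 1.
Focus = Study - Sleep - 2  [with Study=-3, Sleep=5]  = -10
Mood = max(Focus, Sleep) - 4  [with Focus=-10, Sleep=5]  = 1
Recall = -2Stress - 2Focus - Mood  [with Stress=1, Focus=-10, Mood=1]  = 17

17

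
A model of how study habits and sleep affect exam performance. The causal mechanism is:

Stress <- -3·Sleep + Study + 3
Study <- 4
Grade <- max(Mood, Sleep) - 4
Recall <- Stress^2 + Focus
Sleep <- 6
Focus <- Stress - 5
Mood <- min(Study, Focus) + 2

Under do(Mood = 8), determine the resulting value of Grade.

4

Under do(Mood=8), the mechanism Mood <- min(Study, Focus) + 2 is discarded; Mood is fixed at 8.
Grade = max(Mood, Sleep) - 4  [with Mood=8, Sleep=6]  = 4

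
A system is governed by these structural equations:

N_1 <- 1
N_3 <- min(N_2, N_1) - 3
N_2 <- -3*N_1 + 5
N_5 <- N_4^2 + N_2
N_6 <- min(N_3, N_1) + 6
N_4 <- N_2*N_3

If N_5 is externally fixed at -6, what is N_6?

The intervention breaks the incoming arrows to N_5: N_5 <- N_4^2 + N_2 no longer applies, and N_5 = -6.
Since N_6 is not a descendant of the intervened variable, it is unaffected.
N_2 = -3*N_1 + 5  [with N_1=1]  = 2
N_3 = min(N_2, N_1) - 3  [with N_2=2, N_1=1]  = -2
N_6 = min(N_3, N_1) + 6  [with N_3=-2, N_1=1]  = 4

4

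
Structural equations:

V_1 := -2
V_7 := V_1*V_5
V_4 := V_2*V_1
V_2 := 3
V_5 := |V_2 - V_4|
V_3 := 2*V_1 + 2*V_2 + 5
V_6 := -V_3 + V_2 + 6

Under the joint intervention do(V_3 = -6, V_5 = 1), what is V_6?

15

Setting V_3 = -6, V_5 = 1 by intervention discards those variables' equations.
V_6 = -V_3 + V_2 + 6  [with V_3=-6, V_2=3]  = 15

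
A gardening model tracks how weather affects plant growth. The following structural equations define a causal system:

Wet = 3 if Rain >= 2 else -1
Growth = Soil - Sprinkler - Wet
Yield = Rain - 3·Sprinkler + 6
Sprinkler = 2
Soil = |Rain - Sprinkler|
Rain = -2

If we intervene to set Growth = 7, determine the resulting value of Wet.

The intervention breaks the incoming arrows to Growth: Growth = Soil - Sprinkler - Wet no longer applies, and Growth = 7.
Since Wet is not a descendant of the intervened variable, it is unaffected.
Wet = 3 if Rain >= 2 else -1  [with Rain=-2]  = -1

-1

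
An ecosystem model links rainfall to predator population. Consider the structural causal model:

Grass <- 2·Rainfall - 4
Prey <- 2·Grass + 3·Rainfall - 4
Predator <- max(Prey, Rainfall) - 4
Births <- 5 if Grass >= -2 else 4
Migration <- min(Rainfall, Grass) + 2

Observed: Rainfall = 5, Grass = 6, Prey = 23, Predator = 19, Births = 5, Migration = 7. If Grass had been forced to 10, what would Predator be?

27

Under do(Grass=10), the mechanism Grass <- 2·Rainfall - 4 is discarded; Grass is fixed at 10.
Prey = 2·Grass + 3·Rainfall - 4  [with Grass=10, Rainfall=5]  = 31
Predator = max(Prey, Rainfall) - 4  [with Prey=31, Rainfall=5]  = 27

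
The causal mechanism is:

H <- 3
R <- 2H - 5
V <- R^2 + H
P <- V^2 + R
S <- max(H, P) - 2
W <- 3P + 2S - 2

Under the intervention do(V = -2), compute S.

do(V=-2) replaces the equation V <- R^2 + H with the constant V = -2.
R = 2H - 5  [with H=3]  = 1
P = V^2 + R  [with V=-2, R=1]  = 5
S = max(H, P) - 2  [with H=3, P=5]  = 3

3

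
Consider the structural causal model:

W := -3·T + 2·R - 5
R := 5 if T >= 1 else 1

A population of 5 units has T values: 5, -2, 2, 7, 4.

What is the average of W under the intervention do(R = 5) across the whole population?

-4.6

Every unit gets R=5 under the intervention. W values become -10, 11, -1, -16, -7; E[W|do(R=5)] = -4.6.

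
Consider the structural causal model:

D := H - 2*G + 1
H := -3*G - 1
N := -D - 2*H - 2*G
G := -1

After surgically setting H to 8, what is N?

Under do(H=8), the mechanism H := -3*G - 1 is discarded; H is fixed at 8.
D = H - 2*G + 1  [with H=8, G=-1]  = 11
N = -D - 2*H - 2*G  [with D=11, H=8, G=-1]  = -25

-25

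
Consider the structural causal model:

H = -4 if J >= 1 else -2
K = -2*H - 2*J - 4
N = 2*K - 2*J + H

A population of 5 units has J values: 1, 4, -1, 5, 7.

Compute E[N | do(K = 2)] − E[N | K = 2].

-7

Under do(K=2), K's equation is replaced by K=2 for every unit. Per-unit N: -2, -8, 4, -10, -14. Mean = -6.
E[N|K=2] averages over only the 2 units with K=2 (J = 1, -1): N = -2, 4, mean 1.
Difference = -6 − 1 = -7.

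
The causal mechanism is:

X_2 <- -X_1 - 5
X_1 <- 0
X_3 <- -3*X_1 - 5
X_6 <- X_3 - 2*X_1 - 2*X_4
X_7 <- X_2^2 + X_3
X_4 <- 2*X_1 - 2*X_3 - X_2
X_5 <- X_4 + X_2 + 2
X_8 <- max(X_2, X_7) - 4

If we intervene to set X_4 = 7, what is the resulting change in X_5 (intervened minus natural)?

Intervening sets X_4 = 7 and removes its equation (X_4 <- 2*X_1 - 2*X_3 - X_2).
X_2 = -X_1 - 5  [with X_1=0]  = -5
X_5 = X_4 + X_2 + 2  [with X_4=7, X_2=-5]  = 4
Without intervention: X_2 = -X_1 - 5  [with X_1=0]  = -5; X_3 = -3*X_1 - 5  [with X_1=0]  = -5; X_4 = 2*X_1 - 2*X_3 - X_2  [with X_1=0, X_3=-5, X_2=-5]  = 15; X_5 = X_4 + X_2 + 2  [with X_4=15, X_2=-5]  = 12.
Change = 4 − 12 = -8.

-8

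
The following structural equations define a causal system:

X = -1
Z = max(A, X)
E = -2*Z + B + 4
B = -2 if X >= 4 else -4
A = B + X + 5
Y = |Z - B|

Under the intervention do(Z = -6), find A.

Under do(Z=-6), the mechanism Z = max(A, X) is discarded; Z is fixed at -6.
Since A is not a descendant of the intervened variable, it is unaffected.
B = -2 if X >= 4 else -4  [with X=-1]  = -4
A = B + X + 5  [with B=-4, X=-1]  = 0

0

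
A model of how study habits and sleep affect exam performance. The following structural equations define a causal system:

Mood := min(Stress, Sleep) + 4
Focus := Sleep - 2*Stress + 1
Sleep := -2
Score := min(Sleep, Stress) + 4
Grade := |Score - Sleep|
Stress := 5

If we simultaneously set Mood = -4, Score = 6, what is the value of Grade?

8

Setting Mood = -4, Score = 6 by intervention discards those variables' equations.
Grade = |Score - Sleep|  [with Score=6, Sleep=-2]  = 8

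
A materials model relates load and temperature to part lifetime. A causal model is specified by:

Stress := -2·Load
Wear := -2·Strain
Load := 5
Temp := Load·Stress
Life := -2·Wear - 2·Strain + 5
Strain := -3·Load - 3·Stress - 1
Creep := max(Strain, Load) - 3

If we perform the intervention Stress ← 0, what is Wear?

Under do(Stress=0), the mechanism Stress := -2·Load is discarded; Stress is fixed at 0.
Strain = -3·Load - 3·Stress - 1  [with Load=5, Stress=0]  = -16
Wear = -2·Strain  [with Strain=-16]  = 32

32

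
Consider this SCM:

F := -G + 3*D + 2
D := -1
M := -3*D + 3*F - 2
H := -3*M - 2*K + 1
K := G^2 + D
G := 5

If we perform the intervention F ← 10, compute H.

-140

The intervention breaks the incoming arrows to F: F := -G + 3*D + 2 no longer applies, and F = 10.
M = -3*D + 3*F - 2  [with D=-1, F=10]  = 31
K = G^2 + D  [with G=5, D=-1]  = 24
H = -3*M - 2*K + 1  [with M=31, K=24]  = -140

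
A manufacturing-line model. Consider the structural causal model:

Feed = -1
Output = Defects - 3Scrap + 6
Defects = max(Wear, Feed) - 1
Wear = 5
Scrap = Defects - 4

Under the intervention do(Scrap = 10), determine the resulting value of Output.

Intervening sets Scrap = 10 and removes its equation (Scrap = Defects - 4).
Defects = max(Wear, Feed) - 1  [with Wear=5, Feed=-1]  = 4
Output = Defects - 3Scrap + 6  [with Defects=4, Scrap=10]  = -20

-20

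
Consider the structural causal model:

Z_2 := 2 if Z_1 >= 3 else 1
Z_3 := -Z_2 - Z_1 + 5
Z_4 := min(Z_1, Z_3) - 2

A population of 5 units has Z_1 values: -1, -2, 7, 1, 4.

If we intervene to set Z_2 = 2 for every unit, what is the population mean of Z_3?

Under do(Z_2=2), Z_2's equation is replaced by Z_2=2 for every unit. Per-unit Z_3: 4, 5, -4, 2, -1. Mean = 1.2.

1.2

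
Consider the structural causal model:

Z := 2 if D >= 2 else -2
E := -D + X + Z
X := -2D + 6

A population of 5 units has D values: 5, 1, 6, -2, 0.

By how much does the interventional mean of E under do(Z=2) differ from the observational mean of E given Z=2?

Every unit gets Z=2 under the intervention. E values become -7, 5, -10, 14, 8; E[E|do(Z=2)] = 2.
E[E|Z=2] averages over only the 2 units with Z=2 (D = 5, 6): E = -7, -10, mean -8.5.
Difference = 2 − (-8.5) = 10.5.

10.5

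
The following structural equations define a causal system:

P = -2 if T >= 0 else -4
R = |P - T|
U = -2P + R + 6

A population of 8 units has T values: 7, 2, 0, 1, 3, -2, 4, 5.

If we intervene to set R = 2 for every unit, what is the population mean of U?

The intervention sets R=2 in all 8 units regardless of T. Recomputing U per unit gives 12, 12, 12, 12, 12, 16, 12, 12; average 12.5.

12.5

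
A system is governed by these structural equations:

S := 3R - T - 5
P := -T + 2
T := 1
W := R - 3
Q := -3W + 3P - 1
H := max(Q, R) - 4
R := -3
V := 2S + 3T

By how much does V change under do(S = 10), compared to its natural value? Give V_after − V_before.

50

Under do(S=10), the mechanism S := 3R - T - 5 is discarded; S is fixed at 10.
V = 2S + 3T  [with S=10, T=1]  = 23
Without intervention: S = 3R - T - 5  [with R=-3, T=1]  = -15; V = 2S + 3T  [with S=-15, T=1]  = -27.
Change = 23 − (-27) = 50.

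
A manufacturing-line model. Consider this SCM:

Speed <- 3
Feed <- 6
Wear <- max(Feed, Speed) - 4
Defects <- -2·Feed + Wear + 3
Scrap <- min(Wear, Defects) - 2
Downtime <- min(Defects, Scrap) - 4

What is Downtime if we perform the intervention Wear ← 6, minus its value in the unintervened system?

The intervention breaks the incoming arrows to Wear: Wear <- max(Feed, Speed) - 4 no longer applies, and Wear = 6.
Defects = -2·Feed + Wear + 3  [with Feed=6, Wear=6]  = -3
Scrap = min(Wear, Defects) - 2  [with Wear=6, Defects=-3]  = -5
Downtime = min(Defects, Scrap) - 4  [with Defects=-3, Scrap=-5]  = -9
Without intervention: Wear = max(Feed, Speed) - 4  [with Feed=6, Speed=3]  = 2; Defects = -2·Feed + Wear + 3  [with Feed=6, Wear=2]  = -7; Scrap = min(Wear, Defects) - 2  [with Wear=2, Defects=-7]  = -9; Downtime = min(Defects, Scrap) - 4  [with Defects=-7, Scrap=-9]  = -13.
Change = -9 − (-13) = 4.

4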